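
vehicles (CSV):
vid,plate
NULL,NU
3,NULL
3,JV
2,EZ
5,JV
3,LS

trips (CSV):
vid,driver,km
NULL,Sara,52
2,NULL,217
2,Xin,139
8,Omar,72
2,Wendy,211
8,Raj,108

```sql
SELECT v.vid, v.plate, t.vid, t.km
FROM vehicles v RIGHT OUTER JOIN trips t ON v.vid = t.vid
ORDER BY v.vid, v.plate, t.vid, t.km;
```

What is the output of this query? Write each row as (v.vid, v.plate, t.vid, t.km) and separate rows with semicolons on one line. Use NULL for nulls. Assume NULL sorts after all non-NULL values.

(2, EZ, 2, 139); (2, EZ, 2, 211); (2, EZ, 2, 217); (NULL, NULL, 8, 72); (NULL, NULL, 8, 108); (NULL, NULL, NULL, 52)

RIGHT JOIN keeps every row from `trips`; unmatched rows get NULL for `vehicles`'s columns.
Matching on v.vid = t.vid. A NULL in a compared column never satisfies the condition.
- v (vid=NULL) has no partner in t.
- v (vid=3) has no partner in t.
- v (vid=3) has no partner in t.
- v (vid=2) pairs with 3 row(s) of t.
- v (vid=5) has no partner in t.
- v (vid=3) has no partner in t.
- plus 3 unmatched t row(s), each kept with NULL v columns.
After projecting and ordering:
v.vid | v.plate | t.vid | t.km
2 | EZ | 2 | 139
2 | EZ | 2 | 211
2 | EZ | 2 | 217
NULL | NULL | 8 | 72
NULL | NULL | 8 | 108
NULL | NULL | NULL | 52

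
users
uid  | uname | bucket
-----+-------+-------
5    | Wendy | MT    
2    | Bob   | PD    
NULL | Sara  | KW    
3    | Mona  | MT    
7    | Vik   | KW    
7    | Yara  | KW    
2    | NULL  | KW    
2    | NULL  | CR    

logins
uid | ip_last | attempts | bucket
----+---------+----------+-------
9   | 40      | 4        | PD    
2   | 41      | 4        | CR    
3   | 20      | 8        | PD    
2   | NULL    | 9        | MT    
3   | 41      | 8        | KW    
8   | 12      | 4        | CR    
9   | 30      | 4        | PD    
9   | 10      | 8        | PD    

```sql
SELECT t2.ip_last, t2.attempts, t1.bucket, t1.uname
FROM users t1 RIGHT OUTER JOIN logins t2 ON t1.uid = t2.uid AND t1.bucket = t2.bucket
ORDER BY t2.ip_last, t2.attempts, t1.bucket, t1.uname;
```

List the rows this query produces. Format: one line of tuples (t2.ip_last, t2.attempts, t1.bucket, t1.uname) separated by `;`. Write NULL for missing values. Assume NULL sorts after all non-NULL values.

(10, 8, NULL, NULL); (12, 4, NULL, NULL); (20, 8, NULL, NULL); (30, 4, NULL, NULL); (40, 4, NULL, NULL); (41, 4, CR, NULL); (41, 8, NULL, NULL); (NULL, 9, NULL, NULL)

RIGHT JOIN keeps every row from `logins`; unmatched rows get NULL for `users`'s columns.
Matching on t1.uid = t2.uid AND t1.bucket = t2.bucket. A NULL in a compared column never satisfies the condition.
Matched pairs: 1; unmatched t2 rows kept: 7.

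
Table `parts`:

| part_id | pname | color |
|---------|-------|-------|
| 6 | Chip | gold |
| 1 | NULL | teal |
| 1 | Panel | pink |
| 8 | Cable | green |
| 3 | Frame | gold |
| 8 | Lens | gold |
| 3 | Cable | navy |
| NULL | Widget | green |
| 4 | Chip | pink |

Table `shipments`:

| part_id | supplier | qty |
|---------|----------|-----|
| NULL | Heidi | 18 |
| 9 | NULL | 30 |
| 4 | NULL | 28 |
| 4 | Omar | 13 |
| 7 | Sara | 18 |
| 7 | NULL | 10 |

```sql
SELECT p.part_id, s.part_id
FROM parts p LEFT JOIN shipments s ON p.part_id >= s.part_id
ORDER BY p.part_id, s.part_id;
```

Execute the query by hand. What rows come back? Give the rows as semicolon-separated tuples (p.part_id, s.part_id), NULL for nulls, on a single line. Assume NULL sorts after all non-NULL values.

(1, NULL); (1, NULL); (3, NULL); (3, NULL); (4, 4); (4, 4); (6, 4); (6, 4); (8, 4); (8, 4); (8, 4); (8, 4); (8, 7); (8, 7); (8, 7); (8, 7); (NULL, NULL)

LEFT JOIN keeps every row from `parts`; unmatched rows get NULL for `shipments`'s columns.
Matching on p.part_id >= s.part_id. A NULL in a compared column never satisfies the condition.
Matched pairs: 12; unmatched p rows kept: 5.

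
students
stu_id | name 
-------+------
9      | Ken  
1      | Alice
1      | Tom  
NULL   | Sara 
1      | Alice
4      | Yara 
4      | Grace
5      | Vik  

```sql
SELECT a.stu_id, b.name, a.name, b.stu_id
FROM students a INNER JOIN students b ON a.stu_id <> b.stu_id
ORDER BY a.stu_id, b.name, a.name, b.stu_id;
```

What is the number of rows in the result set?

34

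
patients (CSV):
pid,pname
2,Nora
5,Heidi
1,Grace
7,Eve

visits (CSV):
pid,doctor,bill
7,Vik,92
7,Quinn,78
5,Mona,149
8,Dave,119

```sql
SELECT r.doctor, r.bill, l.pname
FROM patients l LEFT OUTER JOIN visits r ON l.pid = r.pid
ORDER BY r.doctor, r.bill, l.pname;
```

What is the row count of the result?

LEFT JOIN keeps every row from `patients`; unmatched rows get NULL for `visits`'s columns.
Matching on l.pid = r.pid.
- l row (pid=2): no match → kept, r columns NULL.
- l row (pid=5): matches 1 r row(s) → 1 output row(s).
- l row (pid=1): no match → kept, r columns NULL.
- l row (pid=7): matches 2 r row(s) → 2 output row(s).
Total: 3 matched + 2 padded = 5 rows.

5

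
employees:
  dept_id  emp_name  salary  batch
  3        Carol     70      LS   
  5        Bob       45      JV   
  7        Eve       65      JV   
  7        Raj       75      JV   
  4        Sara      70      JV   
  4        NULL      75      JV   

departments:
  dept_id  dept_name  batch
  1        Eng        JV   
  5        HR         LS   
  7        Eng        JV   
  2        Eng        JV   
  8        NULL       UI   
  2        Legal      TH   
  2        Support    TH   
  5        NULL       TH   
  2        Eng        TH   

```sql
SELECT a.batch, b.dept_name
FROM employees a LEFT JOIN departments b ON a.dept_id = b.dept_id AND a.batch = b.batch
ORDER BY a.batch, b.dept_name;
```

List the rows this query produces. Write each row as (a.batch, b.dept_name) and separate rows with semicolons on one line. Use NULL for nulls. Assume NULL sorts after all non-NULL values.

LEFT JOIN keeps every row from `employees`; unmatched rows get NULL for `departments`'s columns.
Matching on a.dept_id = b.dept_id AND a.batch = b.batch.
Matched pairs: 2; unmatched a rows kept: 4.

(JV, Eng); (JV, Eng); (JV, NULL); (JV, NULL); (JV, NULL); (LS, NULL)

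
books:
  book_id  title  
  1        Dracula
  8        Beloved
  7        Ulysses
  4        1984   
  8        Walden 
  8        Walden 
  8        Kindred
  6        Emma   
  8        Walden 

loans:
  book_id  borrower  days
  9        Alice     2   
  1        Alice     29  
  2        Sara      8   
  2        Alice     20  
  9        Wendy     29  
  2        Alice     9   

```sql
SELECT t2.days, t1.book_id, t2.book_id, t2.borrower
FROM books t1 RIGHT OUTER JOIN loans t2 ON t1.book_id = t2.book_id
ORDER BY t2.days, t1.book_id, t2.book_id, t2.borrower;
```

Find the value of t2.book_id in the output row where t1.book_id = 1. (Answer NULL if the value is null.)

RIGHT JOIN keeps every row from `loans`; unmatched rows get NULL for `books`'s columns.
Matching on t1.book_id = t2.book_id.
- t1 (book_id=1) pairs with 1 row(s) of t2.
- t1 (book_id=8) has no partner in t2.
- t1 (book_id=7) has no partner in t2.
- t1 (book_id=4) has no partner in t2.
- t1 (book_id=8) has no partner in t2.
- t1 (book_id=8) has no partner in t2.
- t1 (book_id=8) has no partner in t2.
- t1 (book_id=6) has no partner in t2.
- t1 (book_id=8) has no partner in t2.
- 5 row(s) from t2 found no t1 partner → padded with NULL.

1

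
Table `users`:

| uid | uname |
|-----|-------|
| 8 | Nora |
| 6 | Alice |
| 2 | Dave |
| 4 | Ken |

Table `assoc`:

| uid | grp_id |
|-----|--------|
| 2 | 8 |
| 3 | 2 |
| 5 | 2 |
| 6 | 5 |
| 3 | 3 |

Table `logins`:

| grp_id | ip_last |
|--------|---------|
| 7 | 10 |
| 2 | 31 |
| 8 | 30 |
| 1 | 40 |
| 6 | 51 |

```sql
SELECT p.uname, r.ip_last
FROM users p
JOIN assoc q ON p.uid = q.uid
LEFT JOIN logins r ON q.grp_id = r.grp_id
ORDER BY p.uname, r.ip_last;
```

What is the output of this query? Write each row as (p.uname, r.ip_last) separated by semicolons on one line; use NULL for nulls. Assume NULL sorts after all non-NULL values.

Evaluate left to right. First `users p INNER JOIN assoc q` on uid: 2 row(s).
Then LEFT JOIN `logins r` on grp_id: each of those 2 rows is kept; rows whose q.grp_id has no match in r get NULL for r's columns.

(Alice, NULL); (Dave, 30)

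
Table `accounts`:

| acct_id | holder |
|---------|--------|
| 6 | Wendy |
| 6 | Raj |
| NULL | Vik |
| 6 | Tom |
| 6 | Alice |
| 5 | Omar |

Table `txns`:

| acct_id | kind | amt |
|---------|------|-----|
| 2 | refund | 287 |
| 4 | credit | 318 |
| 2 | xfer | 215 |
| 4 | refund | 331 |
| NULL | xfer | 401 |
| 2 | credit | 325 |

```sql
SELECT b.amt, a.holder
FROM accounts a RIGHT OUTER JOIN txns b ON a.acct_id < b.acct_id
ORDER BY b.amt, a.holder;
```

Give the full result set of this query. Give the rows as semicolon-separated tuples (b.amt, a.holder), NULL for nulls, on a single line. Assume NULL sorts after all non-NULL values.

RIGHT JOIN keeps every row from `txns`; unmatched rows get NULL for `accounts`'s columns.
Matching on a.acct_id < b.acct_id. A NULL in a compared column never satisfies the condition.
Matched pairs: 0; unmatched b rows kept: 6.

(215, NULL); (287, NULL); (318, NULL); (325, NULL); (331, NULL); (401, NULL)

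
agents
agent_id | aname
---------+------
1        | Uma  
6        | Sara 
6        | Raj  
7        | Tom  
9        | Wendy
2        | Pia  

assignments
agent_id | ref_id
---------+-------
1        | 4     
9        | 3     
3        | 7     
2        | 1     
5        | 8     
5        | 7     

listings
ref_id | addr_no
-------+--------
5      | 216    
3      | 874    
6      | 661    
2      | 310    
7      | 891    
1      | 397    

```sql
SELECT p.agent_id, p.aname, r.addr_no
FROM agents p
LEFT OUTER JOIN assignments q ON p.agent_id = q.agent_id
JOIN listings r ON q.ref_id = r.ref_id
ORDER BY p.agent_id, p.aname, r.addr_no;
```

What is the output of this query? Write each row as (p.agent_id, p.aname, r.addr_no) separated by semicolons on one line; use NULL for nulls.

Evaluate left to right. First `agents p LEFT JOIN assignments q` on agent_id: 6 row(s).
Then INNER JOIN `listings r` on ref_id: keep only rows whose q.ref_id appears in r.

(2, Pia, 397); (9, Wendy, 874)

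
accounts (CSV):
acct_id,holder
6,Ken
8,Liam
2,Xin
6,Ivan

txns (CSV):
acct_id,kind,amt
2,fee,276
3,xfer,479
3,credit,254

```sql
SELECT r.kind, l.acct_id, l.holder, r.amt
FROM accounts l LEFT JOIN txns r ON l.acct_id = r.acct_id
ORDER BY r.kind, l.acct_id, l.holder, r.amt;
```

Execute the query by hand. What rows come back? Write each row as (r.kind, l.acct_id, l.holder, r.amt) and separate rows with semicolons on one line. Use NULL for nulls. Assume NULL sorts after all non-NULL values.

LEFT JOIN keeps every row from `accounts`; unmatched rows get NULL for `txns`'s columns.
Matching on l.acct_id = r.acct_id.
- l[0] acct_id=6 → no match; kept with NULLs on the r side.
- l[1] acct_id=8 → no match; kept with NULLs on the r side.
- l[2] acct_id=2 → 1 match(es) in r → 1 row(s).
- l[3] acct_id=6 → no match; kept with NULLs on the r side.
After projecting and ordering:
r.kind | l.acct_id | l.holder | r.amt
fee | 2 | Xin | 276
NULL | 6 | Ivan | NULL
NULL | 6 | Ken | NULL
NULL | 8 | Liam | NULL

(fee, 2, Xin, 276); (NULL, 6, Ivan, NULL); (NULL, 6, Ken, NULL); (NULL, 8, Liam, NULL)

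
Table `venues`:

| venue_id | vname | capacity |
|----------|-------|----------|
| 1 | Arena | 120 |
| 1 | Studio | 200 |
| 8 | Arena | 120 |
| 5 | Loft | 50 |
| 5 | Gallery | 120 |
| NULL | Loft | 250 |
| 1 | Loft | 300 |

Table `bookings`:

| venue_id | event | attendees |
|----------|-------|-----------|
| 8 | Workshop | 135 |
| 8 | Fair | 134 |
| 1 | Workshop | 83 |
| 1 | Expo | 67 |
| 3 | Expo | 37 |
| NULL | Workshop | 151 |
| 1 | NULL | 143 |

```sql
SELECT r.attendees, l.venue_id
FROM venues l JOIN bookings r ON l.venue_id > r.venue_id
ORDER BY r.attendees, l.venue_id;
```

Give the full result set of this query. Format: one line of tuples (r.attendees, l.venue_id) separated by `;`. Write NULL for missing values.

INNER JOIN keeps only pairs where the ON condition holds.
Matching on l.venue_id > r.venue_id. A NULL in a compared column never satisfies the condition.
Matched pairs: 12.

(37, 5); (37, 5); (37, 8); (67, 5); (67, 5); (67, 8); (83, 5); (83, 5); (83, 8); (143, 5); (143, 5); (143, 8)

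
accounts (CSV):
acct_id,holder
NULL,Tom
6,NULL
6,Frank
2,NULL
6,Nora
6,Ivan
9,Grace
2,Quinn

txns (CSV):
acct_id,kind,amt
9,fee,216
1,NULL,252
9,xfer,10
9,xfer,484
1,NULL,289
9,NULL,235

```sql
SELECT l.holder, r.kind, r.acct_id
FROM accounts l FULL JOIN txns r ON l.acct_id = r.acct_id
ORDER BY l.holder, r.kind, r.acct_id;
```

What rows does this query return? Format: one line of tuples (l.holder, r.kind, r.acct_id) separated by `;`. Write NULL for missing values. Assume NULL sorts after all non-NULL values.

(Frank, NULL, NULL); (Grace, fee, 9); (Grace, xfer, 9); (Grace, xfer, 9); (Grace, NULL, 9); (Ivan, NULL, NULL); (Nora, NULL, NULL); (Quinn, NULL, NULL); (Tom, NULL, NULL); (NULL, NULL, 1); (NULL, NULL, 1); (NULL, NULL, NULL); (NULL, NULL, NULL)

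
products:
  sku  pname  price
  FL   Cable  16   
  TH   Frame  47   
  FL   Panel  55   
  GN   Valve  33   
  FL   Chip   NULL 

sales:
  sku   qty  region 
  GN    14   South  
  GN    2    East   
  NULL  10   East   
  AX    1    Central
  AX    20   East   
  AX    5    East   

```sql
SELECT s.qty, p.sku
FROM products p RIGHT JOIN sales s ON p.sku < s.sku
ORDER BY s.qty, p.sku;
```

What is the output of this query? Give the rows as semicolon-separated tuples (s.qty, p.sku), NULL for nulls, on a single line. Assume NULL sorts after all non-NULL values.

(1, NULL); (2, FL); (2, FL); (2, FL); (5, NULL); (10, NULL); (14, FL); (14, FL); (14, FL); (20, NULL)

RIGHT JOIN keeps every row from `sales`; unmatched rows get NULL for `products`'s columns.
Matching on p.sku < s.sku. A NULL in a compared column never satisfies the condition.
- sku=FL: 2 matching s row(s), so 2 row(s) emitted.
- sku=TH: no matching s row.
- sku=FL: 2 matching s row(s), so 2 row(s) emitted.
- sku=GN: no matching s row.
- sku=FL: 2 matching s row(s), so 2 row(s) emitted.
- 4 row(s) from s found no p partner → padded with NULL.
After projecting and ordering:
s.qty | p.sku
1 | NULL
2 | FL
2 | FL
2 | FL
5 | NULL
10 | NULL
14 | FL
14 | FL
14 | FL
20 | NULL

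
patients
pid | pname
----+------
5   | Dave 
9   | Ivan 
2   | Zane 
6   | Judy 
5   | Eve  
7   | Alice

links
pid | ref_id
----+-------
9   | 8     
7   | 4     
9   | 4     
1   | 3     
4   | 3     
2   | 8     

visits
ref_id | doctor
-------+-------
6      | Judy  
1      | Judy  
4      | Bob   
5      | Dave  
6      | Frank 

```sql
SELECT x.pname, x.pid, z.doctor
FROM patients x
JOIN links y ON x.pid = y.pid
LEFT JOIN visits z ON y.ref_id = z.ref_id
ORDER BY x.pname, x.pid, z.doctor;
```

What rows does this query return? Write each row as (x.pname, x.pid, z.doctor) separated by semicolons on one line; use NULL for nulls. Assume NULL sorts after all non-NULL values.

(Alice, 7, Bob); (Ivan, 9, Bob); (Ivan, 9, NULL); (Zane, 2, NULL)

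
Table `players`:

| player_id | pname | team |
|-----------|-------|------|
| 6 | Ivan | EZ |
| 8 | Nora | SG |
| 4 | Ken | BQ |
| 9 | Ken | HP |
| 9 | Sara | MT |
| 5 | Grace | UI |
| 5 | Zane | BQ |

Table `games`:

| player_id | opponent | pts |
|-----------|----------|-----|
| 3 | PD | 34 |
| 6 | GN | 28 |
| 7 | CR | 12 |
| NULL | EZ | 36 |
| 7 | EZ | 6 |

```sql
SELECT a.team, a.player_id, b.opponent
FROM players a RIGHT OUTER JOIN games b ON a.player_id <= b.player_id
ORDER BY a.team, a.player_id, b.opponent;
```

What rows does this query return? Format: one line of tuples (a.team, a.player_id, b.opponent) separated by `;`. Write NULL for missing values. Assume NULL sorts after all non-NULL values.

(BQ, 4, CR); (BQ, 4, EZ); (BQ, 4, GN); (BQ, 5, CR); (BQ, 5, EZ); (BQ, 5, GN); (EZ, 6, CR); (EZ, 6, EZ); (EZ, 6, GN); (UI, 5, CR); (UI, 5, EZ); (UI, 5, GN); (NULL, NULL, EZ); (NULL, NULL, PD)

RIGHT JOIN keeps every row from `games`; unmatched rows get NULL for `players`'s columns.
Matching on a.player_id <= b.player_id. A NULL in a compared column never satisfies the condition.
- a row (player_id=6): matches 3 b row(s) → 3 output row(s).
- a row (player_id=8): no match.
- a row (player_id=4): matches 3 b row(s) → 3 output row(s).
- a row (player_id=9): no match.
- a row (player_id=9): no match.
- a row (player_id=5): matches 3 b row(s) → 3 output row(s).
- a row (player_id=5): matches 3 b row(s) → 3 output row(s).
- 2 row(s) from b found no a partner → padded with NULL.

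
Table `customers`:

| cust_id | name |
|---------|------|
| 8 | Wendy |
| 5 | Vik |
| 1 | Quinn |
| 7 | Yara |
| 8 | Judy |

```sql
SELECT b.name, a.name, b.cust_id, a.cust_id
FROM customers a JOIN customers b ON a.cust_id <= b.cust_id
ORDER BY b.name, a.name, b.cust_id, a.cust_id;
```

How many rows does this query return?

INNER JOIN keeps only pairs where the ON condition holds.
Matching on a.cust_id <= b.cust_id.
- a[0] cust_id=8 → 2 match(es) in b → 2 row(s).
- a[1] cust_id=5 → 4 match(es) in b → 4 row(s).
- a[2] cust_id=1 → 5 match(es) in b → 5 row(s).
- a[3] cust_id=7 → 3 match(es) in b → 3 row(s).
- a[4] cust_id=8 → 2 match(es) in b → 2 row(s).
Total: 16 rows.

16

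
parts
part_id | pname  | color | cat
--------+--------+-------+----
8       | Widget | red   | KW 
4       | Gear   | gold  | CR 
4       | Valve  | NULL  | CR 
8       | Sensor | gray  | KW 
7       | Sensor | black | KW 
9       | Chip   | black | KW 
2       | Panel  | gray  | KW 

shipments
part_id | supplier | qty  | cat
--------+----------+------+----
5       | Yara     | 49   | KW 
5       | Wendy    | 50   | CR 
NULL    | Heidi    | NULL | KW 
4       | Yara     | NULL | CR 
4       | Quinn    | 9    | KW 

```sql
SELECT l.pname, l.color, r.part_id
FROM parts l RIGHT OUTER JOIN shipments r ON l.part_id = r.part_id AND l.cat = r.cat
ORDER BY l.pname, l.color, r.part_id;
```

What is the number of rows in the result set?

6

RIGHT JOIN keeps every row from `shipments`; unmatched rows get NULL for `parts`'s columns.
Matching on l.part_id = r.part_id AND l.cat = r.cat. A NULL in a compared column never satisfies the condition.
Matched pairs: 2; unmatched r rows kept: 4.
Total: 2 matched + 4 padded = 6 rows.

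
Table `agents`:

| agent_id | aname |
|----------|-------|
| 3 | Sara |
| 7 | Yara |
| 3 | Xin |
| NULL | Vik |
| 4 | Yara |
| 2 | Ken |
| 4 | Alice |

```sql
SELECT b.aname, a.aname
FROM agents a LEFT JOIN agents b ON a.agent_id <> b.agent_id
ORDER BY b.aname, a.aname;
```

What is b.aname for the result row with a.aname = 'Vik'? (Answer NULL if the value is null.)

NULL

LEFT JOIN keeps every row from `agents a`; unmatched rows get NULL for `agents b`'s columns.
Matching on a.agent_id <> b.agent_id. A NULL in a compared column never satisfies the condition.
- a row (agent_id=3): matches 4 b row(s) → 4 output row(s).
- a row (agent_id=7): matches 5 b row(s) → 5 output row(s).
- a row (agent_id=3): matches 4 b row(s) → 4 output row(s).
- a row (agent_id=NULL): no match → kept, b columns NULL.
- a row (agent_id=4): matches 4 b row(s) → 4 output row(s).
- a row (agent_id=2): matches 5 b row(s) → 5 output row(s).
- a row (agent_id=4): matches 4 b row(s) → 4 output row(s).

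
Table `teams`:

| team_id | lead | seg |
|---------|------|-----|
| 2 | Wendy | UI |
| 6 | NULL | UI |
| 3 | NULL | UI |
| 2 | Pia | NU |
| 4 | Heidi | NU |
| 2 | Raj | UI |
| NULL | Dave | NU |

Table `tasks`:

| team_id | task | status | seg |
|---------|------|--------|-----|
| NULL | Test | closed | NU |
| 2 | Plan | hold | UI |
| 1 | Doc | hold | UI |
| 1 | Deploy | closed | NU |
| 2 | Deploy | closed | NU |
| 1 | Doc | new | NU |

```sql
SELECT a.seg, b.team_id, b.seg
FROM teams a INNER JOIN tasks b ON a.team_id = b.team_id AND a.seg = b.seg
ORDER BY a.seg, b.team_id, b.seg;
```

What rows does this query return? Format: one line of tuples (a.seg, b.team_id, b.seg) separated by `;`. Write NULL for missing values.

INNER JOIN keeps only pairs where the ON condition holds.
Matching on a.team_id = b.team_id AND a.seg = b.seg. A NULL in a compared column never satisfies the condition.
Matched pairs: 3.

(NU, 2, NU); (UI, 2, UI); (UI, 2, UI)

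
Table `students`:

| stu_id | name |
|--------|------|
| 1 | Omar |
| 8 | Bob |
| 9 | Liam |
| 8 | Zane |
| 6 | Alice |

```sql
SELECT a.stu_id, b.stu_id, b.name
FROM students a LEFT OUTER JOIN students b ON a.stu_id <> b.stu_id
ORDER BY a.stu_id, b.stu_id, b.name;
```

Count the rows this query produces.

LEFT JOIN keeps every row from `students a`; unmatched rows get NULL for `students b`'s columns.
Matching on a.stu_id <> b.stu_id.
Matched pairs: 18; unmatched a rows kept: 0.
Total: 18 rows.

18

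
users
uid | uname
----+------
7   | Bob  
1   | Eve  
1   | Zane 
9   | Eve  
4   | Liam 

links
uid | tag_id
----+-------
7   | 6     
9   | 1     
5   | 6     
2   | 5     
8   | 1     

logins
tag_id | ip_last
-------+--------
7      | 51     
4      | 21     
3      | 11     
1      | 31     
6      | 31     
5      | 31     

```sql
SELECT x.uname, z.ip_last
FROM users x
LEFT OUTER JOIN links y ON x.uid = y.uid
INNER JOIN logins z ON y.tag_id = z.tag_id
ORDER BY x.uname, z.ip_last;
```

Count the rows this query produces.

Evaluate left to right. First `users x LEFT JOIN links y` on uid: 5 row(s).
Then INNER JOIN `logins z` on tag_id: keep only rows whose y.tag_id appears in z.
Result: 2 row(s).

2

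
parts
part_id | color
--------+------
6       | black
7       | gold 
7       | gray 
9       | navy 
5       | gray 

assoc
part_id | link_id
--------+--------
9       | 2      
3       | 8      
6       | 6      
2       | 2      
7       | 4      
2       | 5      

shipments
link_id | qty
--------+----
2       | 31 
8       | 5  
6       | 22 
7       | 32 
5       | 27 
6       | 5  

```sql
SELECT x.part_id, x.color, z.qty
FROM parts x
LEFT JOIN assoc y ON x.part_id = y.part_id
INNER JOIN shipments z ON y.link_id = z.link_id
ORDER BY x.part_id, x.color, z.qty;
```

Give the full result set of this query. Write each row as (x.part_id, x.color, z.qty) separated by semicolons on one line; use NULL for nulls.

(6, black, 5); (6, black, 22); (9, navy, 31)

Step 1 — x LEFT JOIN y on part_id → 5 row(s).
Then INNER JOIN `shipments z` on link_id: keep only rows whose y.link_id appears in z.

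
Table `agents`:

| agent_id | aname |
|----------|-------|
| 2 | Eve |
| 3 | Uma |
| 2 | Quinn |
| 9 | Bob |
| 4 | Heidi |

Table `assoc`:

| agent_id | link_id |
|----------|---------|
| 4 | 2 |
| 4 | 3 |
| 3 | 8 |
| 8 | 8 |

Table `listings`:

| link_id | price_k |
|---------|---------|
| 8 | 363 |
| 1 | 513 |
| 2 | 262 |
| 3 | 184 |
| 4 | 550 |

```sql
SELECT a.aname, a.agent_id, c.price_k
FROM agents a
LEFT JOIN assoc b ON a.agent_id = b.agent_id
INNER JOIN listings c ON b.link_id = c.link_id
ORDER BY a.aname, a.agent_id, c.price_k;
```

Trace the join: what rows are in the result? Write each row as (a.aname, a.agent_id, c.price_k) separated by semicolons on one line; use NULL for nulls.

(Heidi, 4, 184); (Heidi, 4, 262); (Uma, 3, 363)

Step 1 — a LEFT JOIN b on agent_id → 6 row(s).
Then INNER JOIN `listings c` on link_id: keep only rows whose b.link_id appears in c.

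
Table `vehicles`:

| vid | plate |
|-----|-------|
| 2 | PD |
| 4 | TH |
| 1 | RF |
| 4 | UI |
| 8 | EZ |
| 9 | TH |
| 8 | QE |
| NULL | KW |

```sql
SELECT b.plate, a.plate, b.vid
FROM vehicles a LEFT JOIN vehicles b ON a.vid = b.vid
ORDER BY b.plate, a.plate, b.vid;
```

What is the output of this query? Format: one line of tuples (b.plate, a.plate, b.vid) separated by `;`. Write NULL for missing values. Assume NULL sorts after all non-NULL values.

LEFT JOIN keeps every row from `vehicles a`; unmatched rows get NULL for `vehicles b`'s columns.
Matching on a.vid = b.vid. A NULL in a compared column never satisfies the condition.
Matched pairs: 11; unmatched a rows kept: 1.

(EZ, EZ, 8); (EZ, QE, 8); (PD, PD, 2); (QE, EZ, 8); (QE, QE, 8); (RF, RF, 1); (TH, TH, 4); (TH, TH, 9); (TH, UI, 4); (UI, TH, 4); (UI, UI, 4); (NULL, KW, NULL)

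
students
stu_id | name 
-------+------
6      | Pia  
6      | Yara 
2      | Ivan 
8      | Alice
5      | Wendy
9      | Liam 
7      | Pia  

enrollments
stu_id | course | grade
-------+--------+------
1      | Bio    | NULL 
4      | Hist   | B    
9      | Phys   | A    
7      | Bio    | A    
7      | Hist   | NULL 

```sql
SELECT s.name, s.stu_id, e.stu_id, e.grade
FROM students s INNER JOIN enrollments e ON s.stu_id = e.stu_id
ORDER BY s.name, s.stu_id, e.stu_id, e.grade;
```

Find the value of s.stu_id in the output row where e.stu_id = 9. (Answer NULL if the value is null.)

INNER JOIN keeps only pairs where the ON condition holds.
Matching on s.stu_id = e.stu_id.
- s row (stu_id=6): no match → dropped.
- s row (stu_id=6): no match → dropped.
- s row (stu_id=2): no match → dropped.
- s row (stu_id=8): no match → dropped.
- s row (stu_id=5): no match → dropped.
- s row (stu_id=9): matches 1 e row(s) → 1 output row(s).
- s row (stu_id=7): matches 2 e row(s) → 2 output row(s).

9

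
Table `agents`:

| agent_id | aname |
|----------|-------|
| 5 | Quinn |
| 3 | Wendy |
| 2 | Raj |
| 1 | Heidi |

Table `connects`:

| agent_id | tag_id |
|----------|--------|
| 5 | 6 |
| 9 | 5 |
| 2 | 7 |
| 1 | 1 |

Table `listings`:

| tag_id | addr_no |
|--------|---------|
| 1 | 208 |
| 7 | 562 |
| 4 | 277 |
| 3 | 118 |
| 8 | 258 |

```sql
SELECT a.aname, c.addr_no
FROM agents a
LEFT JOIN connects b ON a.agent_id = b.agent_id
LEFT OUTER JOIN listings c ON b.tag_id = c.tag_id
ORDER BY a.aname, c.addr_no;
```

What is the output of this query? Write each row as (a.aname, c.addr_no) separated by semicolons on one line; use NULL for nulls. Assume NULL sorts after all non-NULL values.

(Heidi, 208); (Quinn, NULL); (Raj, 562); (Wendy, NULL)

Evaluate left to right. First `agents a LEFT JOIN connects b` on agent_id: 4 row(s).
Then LEFT JOIN `listings c` on tag_id: each of those 4 rows is kept; rows whose b.tag_id has no match in c get NULL for c's columns.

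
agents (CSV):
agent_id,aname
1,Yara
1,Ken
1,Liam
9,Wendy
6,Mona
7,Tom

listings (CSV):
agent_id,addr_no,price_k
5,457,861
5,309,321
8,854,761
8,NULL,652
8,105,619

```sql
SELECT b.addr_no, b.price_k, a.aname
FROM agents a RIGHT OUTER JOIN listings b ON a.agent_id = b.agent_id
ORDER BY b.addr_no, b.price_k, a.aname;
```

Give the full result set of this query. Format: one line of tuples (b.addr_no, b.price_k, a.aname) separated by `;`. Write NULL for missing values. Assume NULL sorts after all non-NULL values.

(105, 619, NULL); (309, 321, NULL); (457, 861, NULL); (854, 761, NULL); (NULL, 652, NULL)

RIGHT JOIN keeps every row from `listings`; unmatched rows get NULL for `agents`'s columns.
Matching on a.agent_id = b.agent_id.
- a[0] agent_id=1 → no match.
- a[1] agent_id=1 → no match.
- a[2] agent_id=1 → no match.
- a[3] agent_id=9 → no match.
- a[4] agent_id=6 → no match.
- a[5] agent_id=7 → no match.
- plus 5 unmatched b row(s), each kept with NULL a columns.
After projecting and ordering:
b.addr_no | b.price_k | a.aname
105 | 619 | NULL
309 | 321 | NULL
457 | 861 | NULL
854 | 761 | NULL
NULL | 652 | NULL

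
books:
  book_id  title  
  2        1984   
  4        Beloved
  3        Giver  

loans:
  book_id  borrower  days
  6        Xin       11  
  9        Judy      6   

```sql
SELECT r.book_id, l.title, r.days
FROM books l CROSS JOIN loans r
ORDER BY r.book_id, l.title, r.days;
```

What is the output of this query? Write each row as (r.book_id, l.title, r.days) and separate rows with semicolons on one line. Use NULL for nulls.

(6, 1984, 11); (6, Beloved, 11); (6, Giver, 11); (9, 1984, 6); (9, Beloved, 6); (9, Giver, 6)

CROSS JOIN pairs every row of `books` with every row of `loans`: 3 × 2 = 6 rows.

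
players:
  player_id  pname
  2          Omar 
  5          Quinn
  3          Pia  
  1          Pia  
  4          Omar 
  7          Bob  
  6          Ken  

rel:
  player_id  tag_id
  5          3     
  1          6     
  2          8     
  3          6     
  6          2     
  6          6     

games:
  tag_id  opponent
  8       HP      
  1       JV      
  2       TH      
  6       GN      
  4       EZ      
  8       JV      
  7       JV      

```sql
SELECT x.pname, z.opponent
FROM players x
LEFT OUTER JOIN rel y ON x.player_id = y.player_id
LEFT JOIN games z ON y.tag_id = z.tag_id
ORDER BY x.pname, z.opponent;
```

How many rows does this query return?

Joins associate left-to-right: players LEFT JOIN rel on player_id gives 8 intermediate row(s).
Then LEFT JOIN `games z` on tag_id: each of those 8 rows is kept; rows whose y.tag_id has no match in z get NULL for z's columns.
Result: 9 row(s).

9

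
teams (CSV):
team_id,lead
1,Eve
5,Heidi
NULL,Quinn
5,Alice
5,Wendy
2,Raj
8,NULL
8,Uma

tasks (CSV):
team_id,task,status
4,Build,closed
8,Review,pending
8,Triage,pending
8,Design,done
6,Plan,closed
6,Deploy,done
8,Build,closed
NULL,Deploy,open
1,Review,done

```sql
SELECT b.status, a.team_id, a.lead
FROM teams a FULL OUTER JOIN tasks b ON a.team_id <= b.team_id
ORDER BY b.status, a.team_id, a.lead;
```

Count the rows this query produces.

43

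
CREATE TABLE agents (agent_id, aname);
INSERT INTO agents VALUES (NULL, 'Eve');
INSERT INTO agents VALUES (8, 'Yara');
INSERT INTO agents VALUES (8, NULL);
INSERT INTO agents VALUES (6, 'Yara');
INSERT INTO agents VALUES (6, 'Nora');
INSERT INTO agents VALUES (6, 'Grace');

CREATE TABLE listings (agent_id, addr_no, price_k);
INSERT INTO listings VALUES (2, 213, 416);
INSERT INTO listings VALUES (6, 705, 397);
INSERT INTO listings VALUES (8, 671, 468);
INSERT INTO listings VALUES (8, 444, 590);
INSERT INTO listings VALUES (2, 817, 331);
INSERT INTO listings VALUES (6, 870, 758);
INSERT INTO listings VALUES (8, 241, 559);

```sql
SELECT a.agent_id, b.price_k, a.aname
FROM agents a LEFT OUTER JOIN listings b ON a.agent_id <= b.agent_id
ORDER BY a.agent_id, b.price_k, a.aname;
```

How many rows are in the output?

22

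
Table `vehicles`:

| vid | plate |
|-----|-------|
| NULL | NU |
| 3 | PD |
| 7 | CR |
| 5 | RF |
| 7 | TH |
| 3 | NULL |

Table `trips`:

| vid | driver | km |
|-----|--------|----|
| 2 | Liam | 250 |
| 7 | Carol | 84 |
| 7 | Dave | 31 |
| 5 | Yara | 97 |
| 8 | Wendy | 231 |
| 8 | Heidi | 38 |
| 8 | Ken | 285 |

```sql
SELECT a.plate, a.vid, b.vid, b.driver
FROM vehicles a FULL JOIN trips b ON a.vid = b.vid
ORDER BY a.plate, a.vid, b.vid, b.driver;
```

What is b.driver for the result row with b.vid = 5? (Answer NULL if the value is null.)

FULL OUTER JOIN keeps every row from both sides; unmatched rows get NULL for the other side's columns.
Matching on a.vid = b.vid. A NULL in a compared column never satisfies the condition.
- a (vid=NULL) has no partner → padded with NULL.
- a (vid=3) has no partner → padded with NULL.
- a (vid=7) pairs with 2 row(s) of b.
- a (vid=5) pairs with 1 row(s) of b.
- a (vid=7) pairs with 2 row(s) of b.
- a (vid=3) has no partner → padded with NULL.
- plus 4 unmatched b row(s), each kept with NULL a columns.

Yara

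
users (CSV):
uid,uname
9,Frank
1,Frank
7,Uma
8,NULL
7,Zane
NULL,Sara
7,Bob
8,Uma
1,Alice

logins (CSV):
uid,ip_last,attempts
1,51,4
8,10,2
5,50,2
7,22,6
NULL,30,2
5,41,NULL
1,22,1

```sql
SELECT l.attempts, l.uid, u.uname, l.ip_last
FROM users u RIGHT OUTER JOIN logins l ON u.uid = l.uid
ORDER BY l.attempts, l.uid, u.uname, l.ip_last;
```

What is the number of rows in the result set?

RIGHT JOIN keeps every row from `logins`; unmatched rows get NULL for `users`'s columns.
Matching on u.uid = l.uid. A NULL in a compared column never satisfies the condition.
- u row (uid=9): no match.
- u row (uid=1): matches 2 l row(s) → 2 output row(s).
- u row (uid=7): matches 1 l row(s) → 1 output row(s).
- u row (uid=8): matches 1 l row(s) → 1 output row(s).
- u row (uid=7): matches 1 l row(s) → 1 output row(s).
- u row (uid=NULL): no match.
- u row (uid=7): matches 1 l row(s) → 1 output row(s).
- u row (uid=8): matches 1 l row(s) → 1 output row(s).
- u row (uid=1): matches 2 l row(s) → 2 output row(s).
- 3 l row(s) had no u match → kept, u columns NULL.
Total: 9 matched + 3 padded = 12 rows.

12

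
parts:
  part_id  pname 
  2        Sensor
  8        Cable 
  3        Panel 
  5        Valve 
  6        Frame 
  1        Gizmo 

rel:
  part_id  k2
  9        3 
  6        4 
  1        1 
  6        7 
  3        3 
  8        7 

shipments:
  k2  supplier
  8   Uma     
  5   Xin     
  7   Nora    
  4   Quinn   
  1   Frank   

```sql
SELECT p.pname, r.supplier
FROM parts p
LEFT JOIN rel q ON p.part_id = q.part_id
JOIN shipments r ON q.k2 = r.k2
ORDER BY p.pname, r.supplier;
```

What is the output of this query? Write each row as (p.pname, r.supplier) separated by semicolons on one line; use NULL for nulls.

(Cable, Nora); (Frame, Nora); (Frame, Quinn); (Gizmo, Frank)

Joins associate left-to-right: parts LEFT JOIN rel on part_id gives 7 intermediate row(s).
Then INNER JOIN `shipments r` on k2: keep only rows whose q.k2 appears in r.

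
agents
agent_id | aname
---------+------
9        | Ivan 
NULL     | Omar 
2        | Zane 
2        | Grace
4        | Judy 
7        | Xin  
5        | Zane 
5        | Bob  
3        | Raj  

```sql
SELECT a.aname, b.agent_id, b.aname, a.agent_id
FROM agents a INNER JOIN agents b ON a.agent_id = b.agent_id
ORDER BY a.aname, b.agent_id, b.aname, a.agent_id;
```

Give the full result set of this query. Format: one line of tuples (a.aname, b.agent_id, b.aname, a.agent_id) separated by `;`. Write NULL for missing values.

(Bob, 5, Bob, 5); (Bob, 5, Zane, 5); (Grace, 2, Grace, 2); (Grace, 2, Zane, 2); (Ivan, 9, Ivan, 9); (Judy, 4, Judy, 4); (Raj, 3, Raj, 3); (Xin, 7, Xin, 7); (Zane, 2, Grace, 2); (Zane, 2, Zane, 2); (Zane, 5, Bob, 5); (Zane, 5, Zane, 5)

INNER JOIN keeps only pairs where the ON condition holds.
Matching on a.agent_id = b.agent_id. A NULL in a compared column never satisfies the condition.
- a row (agent_id=9): matches 1 b row(s) → 1 output row(s).
- a row (agent_id=NULL): no match → dropped.
- a row (agent_id=2): matches 2 b row(s) → 2 output row(s).
- a row (agent_id=2): matches 2 b row(s) → 2 output row(s).
- a row (agent_id=4): matches 1 b row(s) → 1 output row(s).
- a row (agent_id=7): matches 1 b row(s) → 1 output row(s).
- a row (agent_id=5): matches 2 b row(s) → 2 output row(s).
- a row (agent_id=5): matches 2 b row(s) → 2 output row(s).
- a row (agent_id=3): matches 1 b row(s) → 1 output row(s).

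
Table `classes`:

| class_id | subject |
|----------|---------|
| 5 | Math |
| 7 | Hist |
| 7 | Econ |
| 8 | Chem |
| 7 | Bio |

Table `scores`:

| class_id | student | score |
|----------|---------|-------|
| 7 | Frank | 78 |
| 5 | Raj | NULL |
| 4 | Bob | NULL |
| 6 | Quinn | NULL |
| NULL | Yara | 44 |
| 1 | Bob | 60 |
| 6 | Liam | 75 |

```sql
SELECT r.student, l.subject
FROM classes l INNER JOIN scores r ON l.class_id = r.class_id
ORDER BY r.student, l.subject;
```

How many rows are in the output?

4

INNER JOIN keeps only pairs where the ON condition holds.
Matching on l.class_id = r.class_id. A NULL in a compared column never satisfies the condition.
- l (class_id=5) pairs with 1 row(s) of r.
- l (class_id=7) pairs with 1 row(s) of r.
- l (class_id=7) pairs with 1 row(s) of r.
- l (class_id=8) has no partner → excluded.
- l (class_id=7) pairs with 1 row(s) of r.
Total: 4 rows.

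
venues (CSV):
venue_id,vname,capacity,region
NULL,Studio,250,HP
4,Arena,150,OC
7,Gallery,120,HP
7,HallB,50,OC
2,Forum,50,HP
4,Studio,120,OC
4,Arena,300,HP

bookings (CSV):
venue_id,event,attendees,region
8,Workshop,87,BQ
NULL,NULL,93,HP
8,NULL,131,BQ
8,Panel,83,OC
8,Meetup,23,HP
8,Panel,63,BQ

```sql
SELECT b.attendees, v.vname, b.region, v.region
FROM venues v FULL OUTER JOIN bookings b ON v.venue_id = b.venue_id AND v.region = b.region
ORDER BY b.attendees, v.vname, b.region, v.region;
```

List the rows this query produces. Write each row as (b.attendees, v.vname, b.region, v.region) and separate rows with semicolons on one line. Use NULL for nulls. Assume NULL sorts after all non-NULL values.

(23, NULL, HP, NULL); (63, NULL, BQ, NULL); (83, NULL, OC, NULL); (87, NULL, BQ, NULL); (93, NULL, HP, NULL); (131, NULL, BQ, NULL); (NULL, Arena, NULL, HP); (NULL, Arena, NULL, OC); (NULL, Forum, NULL, HP); (NULL, Gallery, NULL, HP); (NULL, HallB, NULL, OC); (NULL, Studio, NULL, HP); (NULL, Studio, NULL, OC)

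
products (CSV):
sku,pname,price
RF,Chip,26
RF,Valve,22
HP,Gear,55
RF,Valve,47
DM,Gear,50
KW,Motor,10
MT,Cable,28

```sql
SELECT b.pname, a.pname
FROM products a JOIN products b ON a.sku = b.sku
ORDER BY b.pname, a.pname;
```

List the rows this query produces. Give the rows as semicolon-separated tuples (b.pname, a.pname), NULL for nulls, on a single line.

INNER JOIN keeps only pairs where the ON condition holds.
Matching on a.sku = b.sku.
Matched pairs: 13.

(Cable, Cable); (Chip, Chip); (Chip, Valve); (Chip, Valve); (Gear, Gear); (Gear, Gear); (Motor, Motor); (Valve, Chip); (Valve, Chip); (Valve, Valve); (Valve, Valve); (Valve, Valve); (Valve, Valve)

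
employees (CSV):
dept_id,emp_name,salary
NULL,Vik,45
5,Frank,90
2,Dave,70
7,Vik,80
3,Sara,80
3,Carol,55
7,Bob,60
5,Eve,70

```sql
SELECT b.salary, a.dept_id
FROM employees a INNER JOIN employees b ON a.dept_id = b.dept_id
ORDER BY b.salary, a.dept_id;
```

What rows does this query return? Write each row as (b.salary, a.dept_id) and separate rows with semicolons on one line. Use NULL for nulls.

(55, 3); (55, 3); (60, 7); (60, 7); (70, 2); (70, 5); (70, 5); (80, 3); (80, 3); (80, 7); (80, 7); (90, 5); (90, 5)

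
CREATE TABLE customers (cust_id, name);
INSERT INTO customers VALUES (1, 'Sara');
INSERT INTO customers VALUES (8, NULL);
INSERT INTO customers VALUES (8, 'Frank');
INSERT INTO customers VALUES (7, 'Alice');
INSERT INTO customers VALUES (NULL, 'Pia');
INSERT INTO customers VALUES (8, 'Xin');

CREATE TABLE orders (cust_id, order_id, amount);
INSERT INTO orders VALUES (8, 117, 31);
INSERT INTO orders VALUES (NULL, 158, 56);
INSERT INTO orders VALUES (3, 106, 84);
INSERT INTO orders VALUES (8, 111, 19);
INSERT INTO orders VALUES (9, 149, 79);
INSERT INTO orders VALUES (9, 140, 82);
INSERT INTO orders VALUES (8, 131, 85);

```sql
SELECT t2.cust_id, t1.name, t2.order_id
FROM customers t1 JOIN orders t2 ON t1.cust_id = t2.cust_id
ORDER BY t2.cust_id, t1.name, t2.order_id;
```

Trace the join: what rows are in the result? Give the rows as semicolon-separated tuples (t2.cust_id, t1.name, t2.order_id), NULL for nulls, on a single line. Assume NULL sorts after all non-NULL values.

(8, Frank, 111); (8, Frank, 117); (8, Frank, 131); (8, Xin, 111); (8, Xin, 117); (8, Xin, 131); (8, NULL, 111); (8, NULL, 117); (8, NULL, 131)

INNER JOIN keeps only pairs where the ON condition holds.
Matching on t1.cust_id = t2.cust_id. A NULL in a compared column never satisfies the condition.
- t1[0] cust_id=1 → no match; dropped.
- t1[1] cust_id=8 → 3 match(es) in t2 → 3 row(s).
- t1[2] cust_id=8 → 3 match(es) in t2 → 3 row(s).
- t1[3] cust_id=7 → no match; dropped.
- t1[4] cust_id=NULL → no match; dropped.
- t1[5] cust_id=8 → 3 match(es) in t2 → 3 row(s).
After projecting and ordering:
t2.cust_id | t1.name | t2.order_id
8 | Frank | 111
8 | Frank | 117
8 | Frank | 131
8 | Xin | 111
8 | Xin | 117
8 | Xin | 131
8 | NULL | 111
8 | NULL | 117
8 | NULL | 131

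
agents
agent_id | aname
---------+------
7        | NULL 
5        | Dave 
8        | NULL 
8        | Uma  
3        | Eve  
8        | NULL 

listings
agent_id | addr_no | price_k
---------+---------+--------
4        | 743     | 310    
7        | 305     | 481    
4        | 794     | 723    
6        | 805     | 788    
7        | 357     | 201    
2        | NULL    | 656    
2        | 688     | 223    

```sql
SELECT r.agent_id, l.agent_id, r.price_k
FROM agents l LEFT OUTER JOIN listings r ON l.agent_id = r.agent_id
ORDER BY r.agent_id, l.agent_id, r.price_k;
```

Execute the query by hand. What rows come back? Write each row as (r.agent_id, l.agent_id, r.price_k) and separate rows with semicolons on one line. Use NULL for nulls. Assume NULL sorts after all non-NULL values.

(7, 7, 201); (7, 7, 481); (NULL, 3, NULL); (NULL, 5, NULL); (NULL, 8, NULL); (NULL, 8, NULL); (NULL, 8, NULL)

LEFT JOIN keeps every row from `agents`; unmatched rows get NULL for `listings`'s columns.
Matching on l.agent_id = r.agent_id.
Matched pairs: 2; unmatched l rows kept: 5.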